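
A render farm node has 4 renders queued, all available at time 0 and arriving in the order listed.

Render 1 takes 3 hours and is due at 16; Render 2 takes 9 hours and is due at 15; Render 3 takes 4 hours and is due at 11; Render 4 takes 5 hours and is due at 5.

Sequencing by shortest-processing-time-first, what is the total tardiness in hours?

SPT (increasing processing time): Render 1 Render 3 Render 4 Render 2.
Render 1: 0→3, due 16, tardiness 0
Render 3: 3→7, due 11, tardiness 0
Render 4: 7→12, due 5, tardiness 7
Render 2: 12→21, due 15, tardiness 6
Sum = 0+0+7+6 = 13.

13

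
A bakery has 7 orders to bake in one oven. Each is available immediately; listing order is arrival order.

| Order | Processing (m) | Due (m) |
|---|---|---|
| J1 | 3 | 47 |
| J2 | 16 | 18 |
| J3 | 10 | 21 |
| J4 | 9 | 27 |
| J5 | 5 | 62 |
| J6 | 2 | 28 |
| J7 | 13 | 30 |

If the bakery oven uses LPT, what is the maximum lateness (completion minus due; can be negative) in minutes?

LPT (decreasing processing time): J2 J7 J3 J4 J5 J1 J6.
J2: 0→16, due 18, lateness -2
J7: 16→29, due 30, lateness -1
J3: 29→39, due 21, lateness 18
J4: 39→48, due 27, lateness 21
J5: 48→53, due 62, lateness -9
J1: 53→56, due 47, lateness 9
J6: 56→58, due 28, lateness 30
Maximum = 30.

30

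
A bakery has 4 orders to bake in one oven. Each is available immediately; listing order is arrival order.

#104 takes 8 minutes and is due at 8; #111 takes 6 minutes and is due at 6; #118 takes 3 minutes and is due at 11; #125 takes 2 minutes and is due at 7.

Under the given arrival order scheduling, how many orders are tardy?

FIFO (arrival order): #104 #111 #118 #125.
#104: 0→8, due 8, tardiness 0
#111: 8→14, due 6, tardiness 8
#118: 14→17, due 11, tardiness 6
#125: 17→19, due 7, tardiness 12
Late orders: 3.

3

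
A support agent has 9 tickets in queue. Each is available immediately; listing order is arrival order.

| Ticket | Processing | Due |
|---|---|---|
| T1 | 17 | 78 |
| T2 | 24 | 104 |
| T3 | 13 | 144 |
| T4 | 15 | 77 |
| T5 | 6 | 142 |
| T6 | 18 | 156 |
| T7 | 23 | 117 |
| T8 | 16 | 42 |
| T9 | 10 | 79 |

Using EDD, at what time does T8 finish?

EDD (increasing due date): T8 T4 T1 T9 T2 T7 T5 T3 T6.
T8: 0→16

16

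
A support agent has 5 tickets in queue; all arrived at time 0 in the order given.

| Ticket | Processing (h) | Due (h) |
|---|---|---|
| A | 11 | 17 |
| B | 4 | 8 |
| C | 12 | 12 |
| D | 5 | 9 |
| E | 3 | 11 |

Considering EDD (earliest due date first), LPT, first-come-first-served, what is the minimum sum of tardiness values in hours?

EDD (increasing due date): B D E C A.
B: 0→4, due 8, tardiness 0
D: 4→9, due 9, tardiness 0
E: 9→12, due 11, tardiness 1
C: 12→24, due 12, tardiness 12
A: 24→35, due 17, tardiness 18
Sum = 0+0+1+12+18 = 31.
LPT (decreasing processing time): C A D B E.
C: 0→12, due 12, tardiness 0
A: 12→23, due 17, tardiness 6
D: 23→28, due 9, tardiness 19
B: 28→32, due 8, tardiness 24
E: 32→35, due 11, tardiness 24
Sum = 0+6+19+24+24 = 73.
FIFO (arrival order): A B C D E.
A: 0→11, due 17, tardiness 0
B: 11→15, due 8, tardiness 7
C: 15→27, due 12, tardiness 15
D: 27→32, due 9, tardiness 23
E: 32→35, due 11, tardiness 24
Sum = 0+7+15+23+24 = 69.
EDD 31, LPT 73, FIFO 69 → minimum 31.

31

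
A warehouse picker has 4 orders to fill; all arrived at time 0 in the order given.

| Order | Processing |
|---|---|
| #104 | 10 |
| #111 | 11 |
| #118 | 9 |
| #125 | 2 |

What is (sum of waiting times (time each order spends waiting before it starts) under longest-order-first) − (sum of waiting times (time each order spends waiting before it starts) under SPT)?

LPT (decreasing processing time): #111 #104 #118 #125.
#111: waits 0, runs 0→11
#104: waits 11, runs 11→21
#118: waits 21, runs 21→30
#125: waits 30, runs 30→32
Sum = 0+11+21+30 = 62.
SPT (increasing processing time): #125 #118 #104 #111.
#125: waits 0, runs 0→2
#118: waits 2, runs 2→11
#104: waits 11, runs 11→21
#111: waits 21, runs 21→32
Sum = 0+2+11+21 = 34.
Difference = 62 − 34 = 28.

28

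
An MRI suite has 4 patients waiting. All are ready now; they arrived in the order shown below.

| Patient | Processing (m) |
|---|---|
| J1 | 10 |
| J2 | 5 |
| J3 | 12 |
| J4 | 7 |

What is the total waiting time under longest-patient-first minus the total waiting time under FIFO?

LPT (decreasing processing time): J3 J1 J4 J2.
J3: waits 0, runs 0→12
J1: waits 12, runs 12→22
J4: waits 22, runs 22→29
J2: waits 29, runs 29→34
Sum = 0+12+22+29 = 63.
FIFO (arrival order): J1 J2 J3 J4.
J1: waits 0, runs 0→10
J2: waits 10, runs 10→15
J3: waits 15, runs 15→27
J4: waits 27, runs 27→34
Sum = 0+10+15+27 = 52.
Difference = 63 − 52 = 11.

11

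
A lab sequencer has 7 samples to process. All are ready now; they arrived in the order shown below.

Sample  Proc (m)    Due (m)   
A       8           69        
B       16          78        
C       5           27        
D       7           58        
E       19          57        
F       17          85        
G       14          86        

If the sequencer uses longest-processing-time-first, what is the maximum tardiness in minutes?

LPT (decreasing processing time): E F B G A D C.
E: 0→19, due 57, tardiness 0
F: 19→36, due 85, tardiness 0
B: 36→52, due 78, tardiness 0
G: 52→66, due 86, tardiness 0
A: 66→74, due 69, tardiness 5
D: 74→81, due 58, tardiness 23
C: 81→86, due 27, tardiness 59
Maximum = 59.

59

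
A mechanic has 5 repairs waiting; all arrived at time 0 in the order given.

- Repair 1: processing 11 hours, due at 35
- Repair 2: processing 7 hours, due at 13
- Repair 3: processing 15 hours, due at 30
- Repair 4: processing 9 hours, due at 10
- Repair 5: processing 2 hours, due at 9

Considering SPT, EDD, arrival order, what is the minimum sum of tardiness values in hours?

SPT (increasing processing time): Repair 5 Repair 2 Repair 4 Repair 1 Repair 3.
Repair 5: 0→2, due 9, tardiness 0
Repair 2: 2→9, due 13, tardiness 0
Repair 4: 9→18, due 10, tardiness 8
Repair 1: 18→29, due 35, tardiness 0
Repair 3: 29→44, due 30, tardiness 14
Sum = 0+0+8+0+14 = 22.
EDD (increasing due date): Repair 5 Repair 4 Repair 2 Repair 3 Repair 1.
Repair 5: 0→2, due 9, tardiness 0
Repair 4: 2→11, due 10, tardiness 1
Repair 2: 11→18, due 13, tardiness 5
Repair 3: 18→33, due 30, tardiness 3
Repair 1: 33→44, due 35, tardiness 9
Sum = 0+1+5+3+9 = 18.
FIFO (arrival order): Repair 1 Repair 2 Repair 3 Repair 4 Repair 5.
Repair 1: 0→11, due 35, tardiness 0
Repair 2: 11→18, due 13, tardiness 5
Repair 3: 18→33, due 30, tardiness 3
Repair 4: 33→42, due 10, tardiness 32
Repair 5: 42→44, due 9, tardiness 35
Sum = 0+5+3+32+35 = 75.
SPT 22, EDD 18, FIFO 75 → minimum 18.

18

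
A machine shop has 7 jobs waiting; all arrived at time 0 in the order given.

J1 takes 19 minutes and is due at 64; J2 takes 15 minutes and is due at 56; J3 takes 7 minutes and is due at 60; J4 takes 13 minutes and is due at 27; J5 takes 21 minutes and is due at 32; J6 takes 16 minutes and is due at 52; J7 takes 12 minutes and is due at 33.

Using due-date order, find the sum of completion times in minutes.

EDD (increasing due date): J4 J5 J7 J6 J2 J3 J1.
J4: 0→13
J5: 13→34
J7: 34→46
J6: 46→62
J2: 62→77
J3: 77→84
J1: 84→103
Sum = 13+34+46+62+77+84+103 = 419.

419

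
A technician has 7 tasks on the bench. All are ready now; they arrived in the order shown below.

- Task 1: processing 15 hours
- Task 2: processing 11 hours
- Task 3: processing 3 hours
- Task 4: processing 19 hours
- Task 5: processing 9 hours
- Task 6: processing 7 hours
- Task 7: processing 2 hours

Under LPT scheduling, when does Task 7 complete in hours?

66

LPT (decreasing processing time): Task 4 Task 1 Task 2 Task 5 Task 6 Task 3 Task 7.
Task 4: 0→19
Task 1: 19→34
Task 2: 34→45
Task 5: 45→54
Task 6: 54→61
Task 3: 61→64
Task 7: 64→66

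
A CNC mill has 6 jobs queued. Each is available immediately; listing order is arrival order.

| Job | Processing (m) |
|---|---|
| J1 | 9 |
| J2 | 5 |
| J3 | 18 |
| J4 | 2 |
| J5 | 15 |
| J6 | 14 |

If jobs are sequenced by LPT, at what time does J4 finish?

63

LPT (decreasing processing time): J3 J5 J6 J1 J2 J4.
J3: 0→18
J5: 18→33
J6: 33→47
J1: 47→56
J2: 56→61
J4: 61→63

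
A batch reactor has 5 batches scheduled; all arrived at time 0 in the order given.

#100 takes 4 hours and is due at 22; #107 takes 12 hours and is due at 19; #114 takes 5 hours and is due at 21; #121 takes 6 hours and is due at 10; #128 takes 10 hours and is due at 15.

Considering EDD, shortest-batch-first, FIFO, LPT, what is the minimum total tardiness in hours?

33

EDD (increasing due date): #121 #128 #107 #114 #100.
#121: 0→6, due 10, tardiness 0
#128: 6→16, due 15, tardiness 1
#107: 16→28, due 19, tardiness 9
#114: 28→33, due 21, tardiness 12
#100: 33→37, due 22, tardiness 15
Sum = 0+1+9+12+15 = 37.
SPT (increasing processing time): #100 #114 #121 #128 #107.
#100: 0→4, due 22, tardiness 0
#114: 4→9, due 21, tardiness 0
#121: 9→15, due 10, tardiness 5
#128: 15→25, due 15, tardiness 10
#107: 25→37, due 19, tardiness 18
Sum = 0+0+5+10+18 = 33.
FIFO (arrival order): #100 #107 #114 #121 #128.
#100: 0→4, due 22, tardiness 0
#107: 4→16, due 19, tardiness 0
#114: 16→21, due 21, tardiness 0
#121: 21→27, due 10, tardiness 17
#128: 27→37, due 15, tardiness 22
Sum = 0+0+0+17+22 = 39.
LPT (decreasing processing time): #107 #128 #121 #114 #100.
#107: 0→12, due 19, tardiness 0
#128: 12→22, due 15, tardiness 7
#121: 22→28, due 10, tardiness 18
#114: 28→33, due 21, tardiness 12
#100: 33→37, due 22, tardiness 15
Sum = 0+7+18+12+15 = 52.
EDD 37, SPT 33, FIFO 39, LPT 52 → minimum 33.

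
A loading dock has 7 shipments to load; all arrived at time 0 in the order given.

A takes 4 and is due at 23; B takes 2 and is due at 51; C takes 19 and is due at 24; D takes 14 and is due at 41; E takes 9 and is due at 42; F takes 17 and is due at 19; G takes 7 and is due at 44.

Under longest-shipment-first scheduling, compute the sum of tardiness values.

LPT (decreasing processing time): C F D E G A B.
C: 0→19, due 24, tardiness 0
F: 19→36, due 19, tardiness 17
D: 36→50, due 41, tardiness 9
E: 50→59, due 42, tardiness 17
G: 59→66, due 44, tardiness 22
A: 66→70, due 23, tardiness 47
B: 70→72, due 51, tardiness 21
Sum = 0+17+9+17+22+47+21 = 133.

133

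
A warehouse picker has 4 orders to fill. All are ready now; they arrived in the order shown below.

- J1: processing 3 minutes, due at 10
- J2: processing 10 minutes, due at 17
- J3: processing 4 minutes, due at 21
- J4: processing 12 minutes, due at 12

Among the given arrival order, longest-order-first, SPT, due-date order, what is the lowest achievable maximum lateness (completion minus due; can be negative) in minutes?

8

FIFO (arrival order): J1 J2 J3 J4.
J1: 0→3, due 10, lateness -7
J2: 3→13, due 17, lateness -4
J3: 13→17, due 21, lateness -4
J4: 17→29, due 12, lateness 17
Maximum = 17.
LPT (decreasing processing time): J4 J2 J3 J1.
J4: 0→12, due 12, lateness 0
J2: 12→22, due 17, lateness 5
J3: 22→26, due 21, lateness 5
J1: 26→29, due 10, lateness 19
Maximum = 19.
SPT (increasing processing time): J1 J3 J2 J4.
J1: 0→3, due 10, lateness -7
J3: 3→7, due 21, lateness -14
J2: 7→17, due 17, lateness 0
J4: 17→29, due 12, lateness 17
Maximum = 17.
EDD (increasing due date): J1 J4 J2 J3.
J1: 0→3, due 10, lateness -7
J4: 3→15, due 12, lateness 3
J2: 15→25, due 17, lateness 8
J3: 25→29, due 21, lateness 8
Maximum = 8.
FIFO 17, LPT 19, SPT 17, EDD 8 → minimum 8.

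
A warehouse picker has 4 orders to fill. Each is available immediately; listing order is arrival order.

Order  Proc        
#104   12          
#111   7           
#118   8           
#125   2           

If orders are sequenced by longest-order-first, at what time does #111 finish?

LPT (decreasing processing time): #104 #118 #111 #125.
#104: 0→12
#118: 12→20
#111: 20→27

27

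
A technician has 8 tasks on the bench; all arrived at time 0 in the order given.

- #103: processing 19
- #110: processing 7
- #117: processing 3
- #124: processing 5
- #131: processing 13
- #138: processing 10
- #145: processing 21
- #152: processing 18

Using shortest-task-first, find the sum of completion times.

316

SPT (increasing processing time): #117 #124 #110 #138 #131 #152 #103 #145.
#117: 0→3
#124: 3→8
#110: 8→15
#138: 15→25
#131: 25→38
#152: 38→56
#103: 56→75
#145: 75→96
Sum = 3+8+15+25+38+56+75+96 = 316.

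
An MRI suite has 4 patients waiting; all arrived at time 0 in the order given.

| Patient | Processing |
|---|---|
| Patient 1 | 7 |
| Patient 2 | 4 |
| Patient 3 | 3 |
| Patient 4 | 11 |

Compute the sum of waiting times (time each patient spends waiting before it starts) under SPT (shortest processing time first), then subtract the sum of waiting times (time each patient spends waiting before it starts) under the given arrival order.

-8

SPT (increasing processing time): Patient 3 Patient 2 Patient 1 Patient 4.
Patient 3: waits 0, runs 0→3
Patient 2: waits 3, runs 3→7
Patient 1: waits 7, runs 7→14
Patient 4: waits 14, runs 14→25
Sum = 0+3+7+14 = 24.
FIFO (arrival order): Patient 1 Patient 2 Patient 3 Patient 4.
Patient 1: waits 0, runs 0→7
Patient 2: waits 7, runs 7→11
Patient 3: waits 11, runs 11→14
Patient 4: waits 14, runs 14→25
Sum = 0+7+11+14 = 32.
Difference = 24 − 32 = -8.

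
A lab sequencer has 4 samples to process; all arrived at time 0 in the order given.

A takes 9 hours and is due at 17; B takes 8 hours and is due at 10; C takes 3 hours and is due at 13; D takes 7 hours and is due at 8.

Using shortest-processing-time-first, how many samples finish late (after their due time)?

3

SPT (increasing processing time): C D B A.
C: 0→3, due 13, tardiness 0
D: 3→10, due 8, tardiness 2
B: 10→18, due 10, tardiness 8
A: 18→27, due 17, tardiness 10
Late samples: 3.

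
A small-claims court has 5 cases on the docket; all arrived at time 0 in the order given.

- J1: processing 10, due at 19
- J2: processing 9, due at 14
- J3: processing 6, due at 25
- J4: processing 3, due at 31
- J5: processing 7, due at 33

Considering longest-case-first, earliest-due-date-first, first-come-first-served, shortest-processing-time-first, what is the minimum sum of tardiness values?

LPT (decreasing processing time): J1 J2 J5 J3 J4.
J1: 0→10, due 19, tardiness 0
J2: 10→19, due 14, tardiness 5
J5: 19→26, due 33, tardiness 0
J3: 26→32, due 25, tardiness 7
J4: 32→35, due 31, tardiness 4
Sum = 0+5+0+7+4 = 16.
EDD (increasing due date): J2 J1 J3 J4 J5.
J2: 0→9, due 14, tardiness 0
J1: 9→19, due 19, tardiness 0
J3: 19→25, due 25, tardiness 0
J4: 25→28, due 31, tardiness 0
J5: 28→35, due 33, tardiness 2
Sum = 0+0+0+0+2 = 2.
FIFO (arrival order): J1 J2 J3 J4 J5.
J1: 0→10, due 19, tardiness 0
J2: 10→19, due 14, tardiness 5
J3: 19→25, due 25, tardiness 0
J4: 25→28, due 31, tardiness 0
J5: 28→35, due 33, tardiness 2
Sum = 0+5+0+0+2 = 7.
SPT (increasing processing time): J4 J3 J5 J2 J1.
J4: 0→3, due 31, tardiness 0
J3: 3→9, due 25, tardiness 0
J5: 9→16, due 33, tardiness 0
J2: 16→25, due 14, tardiness 11
J1: 25→35, due 19, tardiness 16
Sum = 0+0+0+11+16 = 27.
LPT 16, EDD 2, FIFO 7, SPT 27 → minimum 2.

2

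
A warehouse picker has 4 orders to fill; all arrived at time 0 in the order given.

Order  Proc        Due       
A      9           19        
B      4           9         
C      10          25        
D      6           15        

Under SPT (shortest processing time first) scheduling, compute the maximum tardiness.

SPT (increasing processing time): B D A C.
B: 0→4, due 9, tardiness 0
D: 4→10, due 15, tardiness 0
A: 10→19, due 19, tardiness 0
C: 19→29, due 25, tardiness 4
Maximum = 4.

4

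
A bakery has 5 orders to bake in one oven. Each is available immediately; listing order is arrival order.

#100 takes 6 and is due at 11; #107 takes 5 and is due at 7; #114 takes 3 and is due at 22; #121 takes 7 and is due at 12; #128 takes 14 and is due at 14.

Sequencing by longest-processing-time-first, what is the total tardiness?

LPT (decreasing processing time): #128 #121 #100 #107 #114.
#128: 0→14, due 14, tardiness 0
#121: 14→21, due 12, tardiness 9
#100: 21→27, due 11, tardiness 16
#107: 27→32, due 7, tardiness 25
#114: 32→35, due 22, tardiness 13
Sum = 0+9+16+25+13 = 63.

63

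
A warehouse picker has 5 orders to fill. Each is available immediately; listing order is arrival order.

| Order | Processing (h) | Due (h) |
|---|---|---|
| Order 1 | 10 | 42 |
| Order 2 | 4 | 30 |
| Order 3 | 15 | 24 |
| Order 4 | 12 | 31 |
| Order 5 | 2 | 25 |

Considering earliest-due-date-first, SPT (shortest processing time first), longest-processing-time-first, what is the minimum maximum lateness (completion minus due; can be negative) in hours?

2

EDD (increasing due date): Order 3 Order 5 Order 2 Order 4 Order 1.
Order 3: 0→15, due 24, lateness -9
Order 5: 15→17, due 25, lateness -8
Order 2: 17→21, due 30, lateness -9
Order 4: 21→33, due 31, lateness 2
Order 1: 33→43, due 42, lateness 1
Maximum = 2.
SPT (increasing processing time): Order 5 Order 2 Order 1 Order 4 Order 3.
Order 5: 0→2, due 25, lateness -23
Order 2: 2→6, due 30, lateness -24
Order 1: 6→16, due 42, lateness -26
Order 4: 16→28, due 31, lateness -3
Order 3: 28→43, due 24, lateness 19
Maximum = 19.
LPT (decreasing processing time): Order 3 Order 4 Order 1 Order 2 Order 5.
Order 3: 0→15, due 24, lateness -9
Order 4: 15→27, due 31, lateness -4
Order 1: 27→37, due 42, lateness -5
Order 2: 37→41, due 30, lateness 11
Order 5: 41→43, due 25, lateness 18
Maximum = 18.
EDD 2, SPT 19, LPT 18 → minimum 2.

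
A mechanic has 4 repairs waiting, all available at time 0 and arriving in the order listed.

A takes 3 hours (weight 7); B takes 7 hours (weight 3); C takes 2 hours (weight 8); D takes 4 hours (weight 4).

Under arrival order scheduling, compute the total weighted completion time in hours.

211

FIFO (arrival order): A B C D.
A: finishes 3, weight 7, w·C = 21
B: finishes 10, weight 3, w·C = 30
C: finishes 12, weight 8, w·C = 96
D: finishes 16, weight 4, w·C = 64
Sum = 21+30+96+64 = 211.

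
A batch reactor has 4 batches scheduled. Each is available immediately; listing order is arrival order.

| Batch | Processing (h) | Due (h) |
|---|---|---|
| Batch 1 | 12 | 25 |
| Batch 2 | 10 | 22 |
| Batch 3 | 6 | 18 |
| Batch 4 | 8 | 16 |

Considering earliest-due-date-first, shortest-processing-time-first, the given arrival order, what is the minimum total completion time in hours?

80

EDD (increasing due date): Batch 4 Batch 3 Batch 2 Batch 1.
Batch 4: 0→8
Batch 3: 8→14
Batch 2: 14→24
Batch 1: 24→36
Sum = 8+14+24+36 = 82.
SPT (increasing processing time): Batch 3 Batch 4 Batch 2 Batch 1.
Batch 3: 0→6
Batch 4: 6→14
Batch 2: 14→24
Batch 1: 24→36
Sum = 6+14+24+36 = 80.
FIFO (arrival order): Batch 1 Batch 2 Batch 3 Batch 4.
Batch 1: 0→12
Batch 2: 12→22
Batch 3: 22→28
Batch 4: 28→36
Sum = 12+22+28+36 = 98.
EDD 82, SPT 80, FIFO 98 → minimum 80.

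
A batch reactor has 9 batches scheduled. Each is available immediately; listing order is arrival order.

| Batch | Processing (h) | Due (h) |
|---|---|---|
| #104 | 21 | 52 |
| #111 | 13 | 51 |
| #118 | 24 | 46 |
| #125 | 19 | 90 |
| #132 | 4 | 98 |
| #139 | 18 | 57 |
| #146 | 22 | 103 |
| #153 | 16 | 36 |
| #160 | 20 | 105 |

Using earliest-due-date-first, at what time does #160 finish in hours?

157

EDD (increasing due date): #153 #118 #111 #104 #139 #125 #132 #146 #160.
#153: 0→16
#118: 16→40
#111: 40→53
#104: 53→74
#139: 74→92
#125: 92→111
#132: 111→115
#146: 115→137
#160: 137→157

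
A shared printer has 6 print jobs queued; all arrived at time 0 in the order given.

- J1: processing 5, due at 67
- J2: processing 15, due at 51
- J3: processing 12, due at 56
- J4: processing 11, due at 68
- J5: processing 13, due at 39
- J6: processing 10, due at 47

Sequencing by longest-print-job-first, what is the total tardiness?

LPT (decreasing processing time): J2 J5 J3 J4 J6 J1.
J2: 0→15, due 51, tardiness 0
J5: 15→28, due 39, tardiness 0
J3: 28→40, due 56, tardiness 0
J4: 40→51, due 68, tardiness 0
J6: 51→61, due 47, tardiness 14
J1: 61→66, due 67, tardiness 0
Sum = 0+0+0+0+14+0 = 14.

14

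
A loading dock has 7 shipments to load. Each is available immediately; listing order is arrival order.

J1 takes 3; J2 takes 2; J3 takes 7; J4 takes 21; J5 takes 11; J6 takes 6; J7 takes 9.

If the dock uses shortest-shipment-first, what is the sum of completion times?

SPT (increasing processing time): J2 J1 J6 J3 J7 J5 J4.
J2: 0→2
J1: 2→5
J6: 5→11
J3: 11→18
J7: 18→27
J5: 27→38
J4: 38→59
Sum = 2+5+11+18+27+38+59 = 160.

160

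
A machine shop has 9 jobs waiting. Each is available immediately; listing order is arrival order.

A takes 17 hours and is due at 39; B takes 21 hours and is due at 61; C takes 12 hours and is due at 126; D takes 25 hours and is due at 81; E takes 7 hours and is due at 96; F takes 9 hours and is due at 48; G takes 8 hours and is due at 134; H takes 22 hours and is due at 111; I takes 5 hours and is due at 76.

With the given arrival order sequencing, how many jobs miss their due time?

3

FIFO (arrival order): A B C D E F G H I.
A: 0→17, due 39, tardiness 0
B: 17→38, due 61, tardiness 0
C: 38→50, due 126, tardiness 0
D: 50→75, due 81, tardiness 0
E: 75→82, due 96, tardiness 0
F: 82→91, due 48, tardiness 43
G: 91→99, due 134, tardiness 0
H: 99→121, due 111, tardiness 10
I: 121→126, due 76, tardiness 50
Late jobs: 3.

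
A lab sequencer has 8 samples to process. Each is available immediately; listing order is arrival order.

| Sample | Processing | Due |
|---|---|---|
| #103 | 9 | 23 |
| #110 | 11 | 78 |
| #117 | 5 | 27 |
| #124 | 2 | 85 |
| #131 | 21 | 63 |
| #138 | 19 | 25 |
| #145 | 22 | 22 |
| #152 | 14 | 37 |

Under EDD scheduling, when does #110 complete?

EDD (increasing due date): #145 #103 #138 #117 #152 #131 #110 #124.
#145: 0→22
#103: 22→31
#138: 31→50
#117: 50→55
#152: 55→69
#131: 69→90
#110: 90→101

101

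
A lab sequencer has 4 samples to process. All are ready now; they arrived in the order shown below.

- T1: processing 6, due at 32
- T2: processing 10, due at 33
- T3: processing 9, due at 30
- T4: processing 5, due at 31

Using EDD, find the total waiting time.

43

EDD (increasing due date): T3 T4 T1 T2.
T3: waits 0, runs 0→9
T4: waits 9, runs 9→14
T1: waits 14, runs 14→20
T2: waits 20, runs 20→30
Sum = 0+9+14+20 = 43.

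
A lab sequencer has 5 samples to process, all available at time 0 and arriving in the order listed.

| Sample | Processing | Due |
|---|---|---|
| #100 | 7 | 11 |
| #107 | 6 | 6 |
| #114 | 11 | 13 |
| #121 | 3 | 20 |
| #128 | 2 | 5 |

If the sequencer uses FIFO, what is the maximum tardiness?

FIFO (arrival order): #100 #107 #114 #121 #128.
#100: 0→7, due 11, tardiness 0
#107: 7→13, due 6, tardiness 7
#114: 13→24, due 13, tardiness 11
#121: 24→27, due 20, tardiness 7
#128: 27→29, due 5, tardiness 24
Maximum = 24.

24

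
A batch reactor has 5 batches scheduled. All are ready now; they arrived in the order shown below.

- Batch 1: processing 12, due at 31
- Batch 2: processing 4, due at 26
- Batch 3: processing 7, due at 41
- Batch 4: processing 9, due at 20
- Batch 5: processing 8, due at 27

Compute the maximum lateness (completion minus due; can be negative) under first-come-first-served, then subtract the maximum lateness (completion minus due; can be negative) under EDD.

FIFO (arrival order): Batch 1 Batch 2 Batch 3 Batch 4 Batch 5.
Batch 1: 0→12, due 31, lateness -19
Batch 2: 12→16, due 26, lateness -10
Batch 3: 16→23, due 41, lateness -18
Batch 4: 23→32, due 20, lateness 12
Batch 5: 32→40, due 27, lateness 13
Maximum = 13.
EDD (increasing due date): Batch 4 Batch 2 Batch 5 Batch 1 Batch 3.
Batch 4: 0→9, due 20, lateness -11
Batch 2: 9→13, due 26, lateness -13
Batch 5: 13→21, due 27, lateness -6
Batch 1: 21→33, due 31, lateness 2
Batch 3: 33→40, due 41, lateness -1
Maximum = 2.
Difference = 13 − 2 = 11.

11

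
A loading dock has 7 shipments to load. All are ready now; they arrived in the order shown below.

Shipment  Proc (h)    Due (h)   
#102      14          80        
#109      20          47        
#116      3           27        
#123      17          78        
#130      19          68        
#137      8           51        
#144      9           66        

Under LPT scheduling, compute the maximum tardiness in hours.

63

LPT (decreasing processing time): #109 #130 #123 #102 #144 #137 #116.
#109: 0→20, due 47, tardiness 0
#130: 20→39, due 68, tardiness 0
#123: 39→56, due 78, tardiness 0
#102: 56→70, due 80, tardiness 0
#144: 70→79, due 66, tardiness 13
#137: 79→87, due 51, tardiness 36
#116: 87→90, due 27, tardiness 63
Maximum = 63.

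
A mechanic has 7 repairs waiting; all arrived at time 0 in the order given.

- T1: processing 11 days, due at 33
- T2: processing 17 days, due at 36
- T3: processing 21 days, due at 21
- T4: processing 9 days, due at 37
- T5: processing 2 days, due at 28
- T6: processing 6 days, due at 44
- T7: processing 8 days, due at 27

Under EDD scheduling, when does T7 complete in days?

EDD (increasing due date): T3 T7 T5 T1 T2 T4 T6.
T3: 0→21
T7: 21→29

29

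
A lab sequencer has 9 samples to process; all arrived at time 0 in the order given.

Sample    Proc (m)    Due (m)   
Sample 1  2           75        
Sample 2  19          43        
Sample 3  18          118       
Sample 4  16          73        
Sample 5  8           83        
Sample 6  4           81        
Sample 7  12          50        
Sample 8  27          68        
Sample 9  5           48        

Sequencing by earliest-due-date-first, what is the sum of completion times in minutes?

591

EDD (increasing due date): Sample 2 Sample 9 Sample 7 Sample 8 Sample 4 Sample 1 Sample 6 Sample 5 Sample 3.
Sample 2: 0→19
Sample 9: 19→24
Sample 7: 24→36
Sample 8: 36→63
Sample 4: 63→79
Sample 1: 79→81
Sample 6: 81→85
Sample 5: 85→93
Sample 3: 93→111
Sum = 19+24+36+63+79+81+85+93+111 = 591.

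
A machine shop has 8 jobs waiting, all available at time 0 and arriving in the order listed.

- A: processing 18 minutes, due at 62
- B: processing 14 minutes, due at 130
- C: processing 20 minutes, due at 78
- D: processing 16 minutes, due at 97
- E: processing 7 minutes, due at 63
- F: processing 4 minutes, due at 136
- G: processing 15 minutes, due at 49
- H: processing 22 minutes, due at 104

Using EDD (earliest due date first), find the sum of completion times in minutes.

EDD (increasing due date): G A E C D H B F.
G: 0→15
A: 15→33
E: 33→40
C: 40→60
D: 60→76
H: 76→98
B: 98→112
F: 112→116
Sum = 15+33+40+60+76+98+112+116 = 550.

550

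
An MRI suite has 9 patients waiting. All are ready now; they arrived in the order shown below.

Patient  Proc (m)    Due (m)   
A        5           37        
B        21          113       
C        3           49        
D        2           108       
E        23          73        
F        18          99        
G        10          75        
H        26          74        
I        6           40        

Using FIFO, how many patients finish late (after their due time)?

FIFO (arrival order): A B C D E F G H I.
A: 0→5, due 37, tardiness 0
B: 5→26, due 113, tardiness 0
C: 26→29, due 49, tardiness 0
D: 29→31, due 108, tardiness 0
E: 31→54, due 73, tardiness 0
F: 54→72, due 99, tardiness 0
G: 72→82, due 75, tardiness 7
H: 82→108, due 74, tardiness 34
I: 108→114, due 40, tardiness 74
Late patients: 3.

3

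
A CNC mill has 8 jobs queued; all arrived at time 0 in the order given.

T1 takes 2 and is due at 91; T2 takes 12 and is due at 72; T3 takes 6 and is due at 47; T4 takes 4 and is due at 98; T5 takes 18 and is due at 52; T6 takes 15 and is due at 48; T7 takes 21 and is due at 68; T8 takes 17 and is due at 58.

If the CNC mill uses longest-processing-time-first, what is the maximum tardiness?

LPT (decreasing processing time): T7 T5 T8 T6 T2 T3 T4 T1.
T7: 0→21, due 68, tardiness 0
T5: 21→39, due 52, tardiness 0
T8: 39→56, due 58, tardiness 0
T6: 56→71, due 48, tardiness 23
T2: 71→83, due 72, tardiness 11
T3: 83→89, due 47, tardiness 42
T4: 89→93, due 98, tardiness 0
T1: 93→95, due 91, tardiness 4
Maximum = 42.

42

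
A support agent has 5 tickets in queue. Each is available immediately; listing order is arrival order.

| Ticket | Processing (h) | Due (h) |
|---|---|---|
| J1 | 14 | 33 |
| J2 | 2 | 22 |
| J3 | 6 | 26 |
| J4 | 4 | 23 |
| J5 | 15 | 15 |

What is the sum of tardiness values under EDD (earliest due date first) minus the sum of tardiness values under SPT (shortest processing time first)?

EDD (increasing due date): J5 J2 J4 J3 J1.
J5: 0→15, due 15, tardiness 0
J2: 15→17, due 22, tardiness 0
J4: 17→21, due 23, tardiness 0
J3: 21→27, due 26, tardiness 1
J1: 27→41, due 33, tardiness 8
Sum = 0+0+0+1+8 = 9.
SPT (increasing processing time): J2 J4 J3 J1 J5.
J2: 0→2, due 22, tardiness 0
J4: 2→6, due 23, tardiness 0
J3: 6→12, due 26, tardiness 0
J1: 12→26, due 33, tardiness 0
J5: 26→41, due 15, tardiness 26
Sum = 0+0+0+0+26 = 26.
Difference = 9 − 26 = -17.

-17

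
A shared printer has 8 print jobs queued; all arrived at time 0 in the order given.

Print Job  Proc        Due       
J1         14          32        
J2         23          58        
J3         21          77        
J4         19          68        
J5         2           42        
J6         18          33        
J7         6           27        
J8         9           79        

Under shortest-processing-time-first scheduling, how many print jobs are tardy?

SPT (increasing processing time): J5 J7 J8 J1 J6 J4 J3 J2.
J5: 0→2, due 42, tardiness 0
J7: 2→8, due 27, tardiness 0
J8: 8→17, due 79, tardiness 0
J1: 17→31, due 32, tardiness 0
J6: 31→49, due 33, tardiness 16
J4: 49→68, due 68, tardiness 0
J3: 68→89, due 77, tardiness 12
J2: 89→112, due 58, tardiness 54
Late print jobs: 3.

3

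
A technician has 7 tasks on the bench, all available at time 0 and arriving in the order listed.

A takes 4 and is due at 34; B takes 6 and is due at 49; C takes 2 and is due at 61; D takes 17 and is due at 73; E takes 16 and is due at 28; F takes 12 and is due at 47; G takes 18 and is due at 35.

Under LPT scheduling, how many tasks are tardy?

LPT (decreasing processing time): G D E F B A C.
G: 0→18, due 35, tardiness 0
D: 18→35, due 73, tardiness 0
E: 35→51, due 28, tardiness 23
F: 51→63, due 47, tardiness 16
B: 63→69, due 49, tardiness 20
A: 69→73, due 34, tardiness 39
C: 73→75, due 61, tardiness 14
Late tasks: 5.

5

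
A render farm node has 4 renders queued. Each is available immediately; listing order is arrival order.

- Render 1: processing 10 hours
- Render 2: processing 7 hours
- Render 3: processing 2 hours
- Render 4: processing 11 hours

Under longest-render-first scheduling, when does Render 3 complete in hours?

30

LPT (decreasing processing time): Render 4 Render 1 Render 2 Render 3.
Render 4: 0→11
Render 1: 11→21
Render 2: 21→28
Render 3: 28→30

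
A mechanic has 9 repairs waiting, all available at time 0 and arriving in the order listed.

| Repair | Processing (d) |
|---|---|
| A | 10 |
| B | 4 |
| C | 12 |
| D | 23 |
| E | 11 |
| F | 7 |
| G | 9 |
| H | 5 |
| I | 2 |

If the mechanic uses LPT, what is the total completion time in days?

LPT (decreasing processing time): D C E A G F H B I.
D: 0→23
C: 23→35
E: 35→46
A: 46→56
G: 56→65
F: 65→72
H: 72→77
B: 77→81
I: 81→83
Sum = 23+35+46+56+65+72+77+81+83 = 538.

538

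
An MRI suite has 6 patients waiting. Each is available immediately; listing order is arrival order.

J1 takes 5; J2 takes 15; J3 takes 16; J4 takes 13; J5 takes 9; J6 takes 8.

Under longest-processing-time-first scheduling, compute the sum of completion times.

271

LPT (decreasing processing time): J3 J2 J4 J5 J6 J1.
J3: 0→16
J2: 16→31
J4: 31→44
J5: 44→53
J6: 53→61
J1: 61→66
Sum = 16+31+44+53+61+66 = 271.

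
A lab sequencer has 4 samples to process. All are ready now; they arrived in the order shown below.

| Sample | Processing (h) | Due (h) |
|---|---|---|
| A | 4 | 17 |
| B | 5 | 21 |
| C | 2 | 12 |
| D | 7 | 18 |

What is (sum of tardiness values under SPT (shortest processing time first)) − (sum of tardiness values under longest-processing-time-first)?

SPT (increasing processing time): C A B D.
C: 0→2, due 12, tardiness 0
A: 2→6, due 17, tardiness 0
B: 6→11, due 21, tardiness 0
D: 11→18, due 18, tardiness 0
Sum = 0+0+0+0 = 0.
LPT (decreasing processing time): D B A C.
D: 0→7, due 18, tardiness 0
B: 7→12, due 21, tardiness 0
A: 12→16, due 17, tardiness 0
C: 16→18, due 12, tardiness 6
Sum = 0+0+0+6 = 6.
Difference = 0 − 6 = -6.

-6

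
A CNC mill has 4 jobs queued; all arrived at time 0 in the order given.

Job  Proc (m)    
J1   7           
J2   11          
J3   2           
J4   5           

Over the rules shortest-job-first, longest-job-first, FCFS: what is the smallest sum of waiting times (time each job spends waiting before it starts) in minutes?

23

SPT (increasing processing time): J3 J4 J1 J2.
J3: waits 0, runs 0→2
J4: waits 2, runs 2→7
J1: waits 7, runs 7→14
J2: waits 14, runs 14→25
Sum = 0+2+7+14 = 23.
LPT (decreasing processing time): J2 J1 J4 J3.
J2: waits 0, runs 0→11
J1: waits 11, runs 11→18
J4: waits 18, runs 18→23
J3: waits 23, runs 23→25
Sum = 0+11+18+23 = 52.
FIFO (arrival order): J1 J2 J3 J4.
J1: waits 0, runs 0→7
J2: waits 7, runs 7→18
J3: waits 18, runs 18→20
J4: waits 20, runs 20→25
Sum = 0+7+18+20 = 45.
SPT 23, LPT 52, FIFO 45 → minimum 23.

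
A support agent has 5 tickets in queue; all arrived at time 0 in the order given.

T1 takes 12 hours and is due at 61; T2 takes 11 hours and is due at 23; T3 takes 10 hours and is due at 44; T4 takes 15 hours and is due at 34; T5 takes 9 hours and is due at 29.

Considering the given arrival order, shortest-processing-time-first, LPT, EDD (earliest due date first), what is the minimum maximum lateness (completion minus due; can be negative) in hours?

1

FIFO (arrival order): T1 T2 T3 T4 T5.
T1: 0→12, due 61, lateness -49
T2: 12→23, due 23, lateness 0
T3: 23→33, due 44, lateness -11
T4: 33→48, due 34, lateness 14
T5: 48→57, due 29, lateness 28
Maximum = 28.
SPT (increasing processing time): T5 T3 T2 T1 T4.
T5: 0→9, due 29, lateness -20
T3: 9→19, due 44, lateness -25
T2: 19→30, due 23, lateness 7
T1: 30→42, due 61, lateness -19
T4: 42→57, due 34, lateness 23
Maximum = 23.
LPT (decreasing processing time): T4 T1 T2 T3 T5.
T4: 0→15, due 34, lateness -19
T1: 15→27, due 61, lateness -34
T2: 27→38, due 23, lateness 15
T3: 38→48, due 44, lateness 4
T5: 48→57, due 29, lateness 28
Maximum = 28.
EDD (increasing due date): T2 T5 T4 T3 T1.
T2: 0→11, due 23, lateness -12
T5: 11→20, due 29, lateness -9
T4: 20→35, due 34, lateness 1
T3: 35→45, due 44, lateness 1
T1: 45→57, due 61, lateness -4
Maximum = 1.
FIFO 28, SPT 23, LPT 28, EDD 1 → minimum 1.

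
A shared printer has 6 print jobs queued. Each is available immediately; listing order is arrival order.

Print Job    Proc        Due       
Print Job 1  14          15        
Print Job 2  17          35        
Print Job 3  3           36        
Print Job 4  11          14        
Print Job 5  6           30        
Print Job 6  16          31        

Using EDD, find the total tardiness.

87

EDD (increasing due date): Print Job 4 Print Job 1 Print Job 5 Print Job 6 Print Job 2 Print Job 3.
Print Job 4: 0→11, due 14, tardiness 0
Print Job 1: 11→25, due 15, tardiness 10
Print Job 5: 25→31, due 30, tardiness 1
Print Job 6: 31→47, due 31, tardiness 16
Print Job 2: 47→64, due 35, tardiness 29
Print Job 3: 64→67, due 36, tardiness 31
Sum = 0+10+1+16+29+31 = 87.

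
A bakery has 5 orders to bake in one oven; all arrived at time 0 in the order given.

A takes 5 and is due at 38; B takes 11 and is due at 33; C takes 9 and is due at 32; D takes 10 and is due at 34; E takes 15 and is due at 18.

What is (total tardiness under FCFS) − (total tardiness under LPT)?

FIFO (arrival order): A B C D E.
A: 0→5, due 38, tardiness 0
B: 5→16, due 33, tardiness 0
C: 16→25, due 32, tardiness 0
D: 25→35, due 34, tardiness 1
E: 35→50, due 18, tardiness 32
Sum = 0+0+0+1+32 = 33.
LPT (decreasing processing time): E B D C A.
E: 0→15, due 18, tardiness 0
B: 15→26, due 33, tardiness 0
D: 26→36, due 34, tardiness 2
C: 36→45, due 32, tardiness 13
A: 45→50, due 38, tardiness 12
Sum = 0+0+2+13+12 = 27.
Difference = 33 − 27 = 6.

6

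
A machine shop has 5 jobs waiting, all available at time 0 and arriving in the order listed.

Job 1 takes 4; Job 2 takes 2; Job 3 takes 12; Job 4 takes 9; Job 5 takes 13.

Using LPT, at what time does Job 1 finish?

38

LPT (decreasing processing time): Job 5 Job 3 Job 4 Job 1 Job 2.
Job 5: 0→13
Job 3: 13→25
Job 4: 25→34
Job 1: 34→38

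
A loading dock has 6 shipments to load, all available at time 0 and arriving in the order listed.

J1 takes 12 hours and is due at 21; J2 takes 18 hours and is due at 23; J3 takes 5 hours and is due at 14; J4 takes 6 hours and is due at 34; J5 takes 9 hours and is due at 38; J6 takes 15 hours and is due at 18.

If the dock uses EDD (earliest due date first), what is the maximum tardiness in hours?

27

EDD (increasing due date): J3 J6 J1 J2 J4 J5.
J3: 0→5, due 14, tardiness 0
J6: 5→20, due 18, tardiness 2
J1: 20→32, due 21, tardiness 11
J2: 32→50, due 23, tardiness 27
J4: 50→56, due 34, tardiness 22
J5: 56→65, due 38, tardiness 27
Maximum = 27.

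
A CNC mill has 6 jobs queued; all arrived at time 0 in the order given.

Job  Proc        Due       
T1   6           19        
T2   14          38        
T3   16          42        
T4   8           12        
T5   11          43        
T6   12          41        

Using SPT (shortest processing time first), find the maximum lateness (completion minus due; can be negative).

SPT (increasing processing time): T1 T4 T5 T6 T2 T3.
T1: 0→6, due 19, lateness -13
T4: 6→14, due 12, lateness 2
T5: 14→25, due 43, lateness -18
T6: 25→37, due 41, lateness -4
T2: 37→51, due 38, lateness 13
T3: 51→67, due 42, lateness 25
Maximum = 25.

25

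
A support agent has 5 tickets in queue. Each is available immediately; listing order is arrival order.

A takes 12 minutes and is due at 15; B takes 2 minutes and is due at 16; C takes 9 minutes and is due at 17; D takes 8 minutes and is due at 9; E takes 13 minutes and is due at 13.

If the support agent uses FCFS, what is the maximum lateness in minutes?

31

FIFO (arrival order): A B C D E.
A: 0→12, due 15, lateness -3
B: 12→14, due 16, lateness -2
C: 14→23, due 17, lateness 6
D: 23→31, due 9, lateness 22
E: 31→44, due 13, lateness 31
Maximum = 31.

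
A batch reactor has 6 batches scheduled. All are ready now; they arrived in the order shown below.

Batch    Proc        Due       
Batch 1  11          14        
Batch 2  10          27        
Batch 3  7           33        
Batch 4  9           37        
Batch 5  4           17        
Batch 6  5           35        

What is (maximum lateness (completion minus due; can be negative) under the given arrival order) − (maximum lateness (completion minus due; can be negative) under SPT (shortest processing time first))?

-8

FIFO (arrival order): Batch 1 Batch 2 Batch 3 Batch 4 Batch 5 Batch 6.
Batch 1: 0→11, due 14, lateness -3
Batch 2: 11→21, due 27, lateness -6
Batch 3: 21→28, due 33, lateness -5
Batch 4: 28→37, due 37, lateness 0
Batch 5: 37→41, due 17, lateness 24
Batch 6: 41→46, due 35, lateness 11
Maximum = 24.
SPT (increasing processing time): Batch 5 Batch 6 Batch 3 Batch 4 Batch 2 Batch 1.
Batch 5: 0→4, due 17, lateness -13
Batch 6: 4→9, due 35, lateness -26
Batch 3: 9→16, due 33, lateness -17
Batch 4: 16→25, due 37, lateness -12
Batch 2: 25→35, due 27, lateness 8
Batch 1: 35→46, due 14, lateness 32
Maximum = 32.
Difference = 24 − 32 = -8.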